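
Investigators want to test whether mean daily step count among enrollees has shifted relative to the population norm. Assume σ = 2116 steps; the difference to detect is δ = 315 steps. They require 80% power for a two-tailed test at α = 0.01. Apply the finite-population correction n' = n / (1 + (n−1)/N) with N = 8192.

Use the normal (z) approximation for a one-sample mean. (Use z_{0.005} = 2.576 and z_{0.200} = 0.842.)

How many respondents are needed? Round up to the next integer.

n = 496

n = (z_{α/2} + z_β)² · σ² / δ²
  = (2.576 + 0.842)² · 2116² / 315²
  = 11.6827 · 4477456 / 99225
  = 527.17
Finite-population correction (N = 8192): 527.17 / (1 + (527.17 − 1)/8192) = 495.36.
Round up → n = 496.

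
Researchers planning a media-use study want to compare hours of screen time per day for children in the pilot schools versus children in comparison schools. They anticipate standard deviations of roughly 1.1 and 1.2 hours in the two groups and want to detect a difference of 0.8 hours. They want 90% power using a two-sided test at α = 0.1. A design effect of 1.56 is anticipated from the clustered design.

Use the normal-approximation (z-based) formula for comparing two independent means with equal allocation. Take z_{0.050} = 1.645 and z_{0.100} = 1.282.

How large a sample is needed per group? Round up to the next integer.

n = (z_{α/2} + z_β)² · (σ₁² + σ₂²) / δ²
  = (1.645 + 1.282)² · (1.1² + 1.2² = 2.65) / 0.8²
  = 8.5673 · 2.65 / 0.64
  = 35.47
Design effect: 1.56 × 35.47 = 55.34.
Round up → n = 56 per group.

n = 56 per group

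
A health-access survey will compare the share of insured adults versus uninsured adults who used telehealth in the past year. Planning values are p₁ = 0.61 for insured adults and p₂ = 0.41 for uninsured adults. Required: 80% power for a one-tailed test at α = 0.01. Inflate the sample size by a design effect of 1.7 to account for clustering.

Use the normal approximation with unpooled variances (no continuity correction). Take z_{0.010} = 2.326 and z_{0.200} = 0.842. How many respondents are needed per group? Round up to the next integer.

n = (z_α + z_β)² · [p₁(1−p₁) + p₂(1−p₂)] / (p₁ − p₂)²
  = (2.326 + 0.842)² · (0.61·0.39 + 0.41·0.59) / (0.20)²
  = (3.168)² · (0.2379 + 0.2419) / 0.0400
  = 10.0362 · 0.4798 / 0.0400
  = 120.38
Design effect: 1.7 × 120.38 = 204.65.
Round up → n = 205 per group.

n = 205 per group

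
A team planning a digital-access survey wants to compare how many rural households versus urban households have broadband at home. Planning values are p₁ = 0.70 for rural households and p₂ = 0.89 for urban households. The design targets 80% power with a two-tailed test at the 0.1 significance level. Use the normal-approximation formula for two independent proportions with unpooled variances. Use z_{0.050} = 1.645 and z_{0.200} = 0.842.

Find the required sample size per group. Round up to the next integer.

n = (z_{α/2} + z_β)² · [p₁(1−p₁) + p₂(1−p₂)] / (p₁ − p₂)²
  = (1.645 + 0.842)² · (0.70·0.30 + 0.89·0.11) / (-0.19)²
  = (2.487)² · (0.2100 + 0.0979) / 0.0361
  = 6.1852 · 0.3079 / 0.0361
  = 52.75
Round up → n = 53 per group.

n = 53 per group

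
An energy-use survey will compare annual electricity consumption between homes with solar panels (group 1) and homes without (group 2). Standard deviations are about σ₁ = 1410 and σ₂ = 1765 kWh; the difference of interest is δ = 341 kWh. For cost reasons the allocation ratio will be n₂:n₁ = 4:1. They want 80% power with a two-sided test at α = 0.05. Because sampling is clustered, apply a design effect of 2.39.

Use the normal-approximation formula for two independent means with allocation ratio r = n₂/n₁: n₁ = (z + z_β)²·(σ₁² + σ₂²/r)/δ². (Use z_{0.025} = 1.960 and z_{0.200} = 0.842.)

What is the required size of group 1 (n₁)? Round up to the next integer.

n₁ = (z_{α/2} + z_β)² · (σ₁² + σ₂²/r) / δ²
   = (1.960 + 0.842)² · (1410² + 1765²/4) / 341²
   = 7.8512 · (1988100 + 778806.2) / 116281
   = 7.8512 · 2766906.2 / 116281
   = 186.82
Design effect: 2.39 × 186.82 = 446.50.
Round up → n₁ = 447; n₂ = r·n₁ = 4 × 447 = 1788.

n₁ = 447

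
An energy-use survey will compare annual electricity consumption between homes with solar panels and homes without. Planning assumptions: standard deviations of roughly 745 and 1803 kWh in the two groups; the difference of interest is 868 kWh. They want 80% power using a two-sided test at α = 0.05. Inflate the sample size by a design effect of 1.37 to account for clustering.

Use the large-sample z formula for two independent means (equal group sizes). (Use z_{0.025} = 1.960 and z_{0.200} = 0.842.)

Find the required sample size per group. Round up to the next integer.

n = 55 per group

n = (z_{α/2} + z_β)² · (σ₁² + σ₂²) / δ²
  = (1.960 + 0.842)² · (745² + 1803² = 3805834) / 868²
  = 7.8512 · 3805834 / 753424
  = 39.66
Design effect: 1.37 × 39.66 = 54.33.
Round up → n = 55 per group.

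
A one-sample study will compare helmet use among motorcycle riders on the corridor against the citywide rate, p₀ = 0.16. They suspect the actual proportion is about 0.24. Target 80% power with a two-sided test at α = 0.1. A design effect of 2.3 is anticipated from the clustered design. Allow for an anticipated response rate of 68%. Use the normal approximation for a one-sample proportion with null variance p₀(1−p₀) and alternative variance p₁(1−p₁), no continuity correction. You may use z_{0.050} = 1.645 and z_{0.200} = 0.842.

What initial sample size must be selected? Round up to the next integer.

n = 490

n = [z_{α/2}·√(p₀q₀) + z_β·√(p₁q₁)]² / (p₁ − p₀)²
  = [1.645·√(0.16·0.84) + 0.842·√(0.24·0.76)]² / (0.08)²
  = [1.645·0.3666 + 0.842·0.4271]² / 0.0064
  = [0.9627]² / 0.0064
  = 144.80
Design effect: 2.3 × 144.80 = 333.05.
Adjust for 68% response: 333.05 / 0.68 = 489.77.
Round up → n = 490.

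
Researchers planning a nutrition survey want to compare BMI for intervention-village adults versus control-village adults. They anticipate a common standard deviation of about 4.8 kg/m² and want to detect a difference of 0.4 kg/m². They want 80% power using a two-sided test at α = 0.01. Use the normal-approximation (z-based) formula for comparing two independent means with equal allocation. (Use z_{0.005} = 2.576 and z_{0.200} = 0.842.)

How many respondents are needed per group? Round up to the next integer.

n = 3365 per group

n = (z_{α/2} + z_β)² · (σ₁² + σ₂²) / δ²
  = (2.576 + 0.842)² · (2·4.8² = 46.08) / 0.4²
  = 11.6827 · 46.08 / 0.16
  = 3364.62
Round up → n = 3365 per group.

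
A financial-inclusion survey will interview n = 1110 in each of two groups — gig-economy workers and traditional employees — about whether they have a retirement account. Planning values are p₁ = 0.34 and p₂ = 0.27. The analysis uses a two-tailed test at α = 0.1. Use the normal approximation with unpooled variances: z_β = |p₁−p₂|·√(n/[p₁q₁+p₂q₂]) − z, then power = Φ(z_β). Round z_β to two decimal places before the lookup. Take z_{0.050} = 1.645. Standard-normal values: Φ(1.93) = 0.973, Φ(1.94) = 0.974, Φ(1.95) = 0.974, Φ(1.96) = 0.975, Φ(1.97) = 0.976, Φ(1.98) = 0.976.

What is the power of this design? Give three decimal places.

Power ≈ 0.974

z_β = |p₁−p₂|·√(n/[p₁q₁+p₂q₂]) − z_{α/2}
    = 0.07 · √(1110/0.4215) − 1.645
    = 0.07 · 51.3172 − 1.645
    = 3.5922 − 1.645 = 1.9472 → 1.95
Power = Φ(1.95) = 0.974.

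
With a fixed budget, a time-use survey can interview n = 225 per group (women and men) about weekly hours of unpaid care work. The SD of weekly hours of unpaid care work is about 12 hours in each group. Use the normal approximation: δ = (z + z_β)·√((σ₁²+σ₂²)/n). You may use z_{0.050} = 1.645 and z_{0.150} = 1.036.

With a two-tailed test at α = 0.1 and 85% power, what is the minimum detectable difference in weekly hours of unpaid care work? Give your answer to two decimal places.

Minimum detectable difference ≈ 3.03 hours

δ = (z_{α/2} + z_β) · √((σ₁²+σ₂²)/n)
  = (1.645 + 1.036) · √(288/225)
  = 2.681 · √1.28
  = 2.681 · 1.1314
  = 3.0332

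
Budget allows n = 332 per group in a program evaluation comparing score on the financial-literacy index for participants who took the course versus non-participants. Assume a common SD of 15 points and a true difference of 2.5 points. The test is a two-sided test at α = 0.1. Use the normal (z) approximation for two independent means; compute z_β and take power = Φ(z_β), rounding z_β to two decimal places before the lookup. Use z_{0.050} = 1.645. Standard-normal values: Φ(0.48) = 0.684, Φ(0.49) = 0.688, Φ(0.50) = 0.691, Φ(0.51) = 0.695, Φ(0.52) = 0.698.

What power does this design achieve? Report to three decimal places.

z_β = δ·√(n/(σ₁²+σ₂²)) − z_{α/2}
    = 2.5 · √(332/450) − 1.645
    = 2.5 · 0.85894 − 1.645
    = 2.1473 − 1.645 = 0.5023 → 0.50
Power = Φ(0.50) = 0.691.

Power ≈ 0.691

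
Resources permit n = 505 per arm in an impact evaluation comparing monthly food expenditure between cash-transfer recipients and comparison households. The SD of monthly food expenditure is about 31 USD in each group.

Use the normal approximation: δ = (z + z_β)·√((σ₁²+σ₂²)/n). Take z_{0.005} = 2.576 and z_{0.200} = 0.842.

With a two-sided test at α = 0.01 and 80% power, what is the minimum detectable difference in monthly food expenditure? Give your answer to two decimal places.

Minimum detectable difference ≈ 6.67 USD

δ = (z_{α/2} + z_β) · √((σ₁²+σ₂²)/n)
  = (2.576 + 0.842) · √(1922/505)
  = 3.418 · √3.8059
  = 3.418 · 1.9509
  = 6.6681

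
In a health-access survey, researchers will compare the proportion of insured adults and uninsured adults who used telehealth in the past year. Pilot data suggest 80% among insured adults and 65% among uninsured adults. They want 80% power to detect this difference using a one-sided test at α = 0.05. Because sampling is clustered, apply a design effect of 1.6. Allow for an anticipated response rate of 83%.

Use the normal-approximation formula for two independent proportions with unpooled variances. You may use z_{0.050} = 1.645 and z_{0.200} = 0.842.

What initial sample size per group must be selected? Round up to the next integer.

n = (z_α + z_β)² · [p₁(1−p₁) + p₂(1−p₂)] / (p₁ − p₂)²
  = (1.645 + 0.842)² · (0.80·0.20 + 0.65·0.35) / (0.15)²
  = (2.487)² · (0.1600 + 0.2275) / 0.0225
  = 6.1852 · 0.3875 / 0.0225
  = 106.52
Design effect: 1.6 × 106.52 = 170.44.
Adjust for 83% response: 170.44 / 0.83 = 205.34.
Round up → n = 206 per group.

n = 206 per group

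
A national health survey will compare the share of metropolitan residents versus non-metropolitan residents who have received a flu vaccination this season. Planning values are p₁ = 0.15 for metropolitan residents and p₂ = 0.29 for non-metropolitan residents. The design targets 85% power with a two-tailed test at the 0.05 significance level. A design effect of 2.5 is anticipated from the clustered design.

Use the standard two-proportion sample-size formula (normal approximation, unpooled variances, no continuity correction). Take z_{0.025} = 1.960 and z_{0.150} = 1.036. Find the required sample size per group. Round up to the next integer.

n = 382 per group

n = (z_{α/2} + z_β)² · [p₁(1−p₁) + p₂(1−p₂)] / (p₁ − p₂)²
  = (1.960 + 1.036)² · (0.15·0.85 + 0.29·0.71) / (-0.14)²
  = (2.996)² · (0.1275 + 0.2059) / 0.0196
  = 8.9760 · 0.3334 / 0.0196
  = 152.68
Design effect: 2.5 × 152.68 = 381.71.
Round up → n = 382 per group.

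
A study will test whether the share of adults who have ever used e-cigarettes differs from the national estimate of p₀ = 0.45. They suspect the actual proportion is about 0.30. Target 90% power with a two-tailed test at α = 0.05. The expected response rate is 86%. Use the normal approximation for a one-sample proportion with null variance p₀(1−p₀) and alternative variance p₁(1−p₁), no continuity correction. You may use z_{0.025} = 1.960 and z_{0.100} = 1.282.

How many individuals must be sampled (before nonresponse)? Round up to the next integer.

n = [z_{α/2}·√(p₀q₀) + z_β·√(p₁q₁)]² / (p₁ − p₀)²
  = [1.960·√(0.45·0.55) + 1.282·√(0.30·0.70)]² / (-0.15)²
  = [1.960·0.4975 + 1.282·0.4583]² / 0.0225
  = [1.5626]² / 0.0225
  = 108.52
Adjust for 86% response: 108.52 / 0.86 = 126.18.
Round up → n = 127.

n = 127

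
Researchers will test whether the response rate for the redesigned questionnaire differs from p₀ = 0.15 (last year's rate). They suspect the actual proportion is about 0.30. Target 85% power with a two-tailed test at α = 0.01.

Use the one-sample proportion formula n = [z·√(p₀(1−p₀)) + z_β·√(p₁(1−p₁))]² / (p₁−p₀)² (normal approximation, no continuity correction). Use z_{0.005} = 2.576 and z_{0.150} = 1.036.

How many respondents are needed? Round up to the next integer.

n = 87

n = [z_{α/2}·√(p₀q₀) + z_β·√(p₁q₁)]² / (p₁ − p₀)²
  = [2.576·√(0.15·0.85) + 1.036·√(0.30·0.70)]² / (0.15)²
  = [2.576·0.3571 + 1.036·0.4583]² / 0.0225
  = [1.3946]² / 0.0225
  = 86.44
Round up → n = 87.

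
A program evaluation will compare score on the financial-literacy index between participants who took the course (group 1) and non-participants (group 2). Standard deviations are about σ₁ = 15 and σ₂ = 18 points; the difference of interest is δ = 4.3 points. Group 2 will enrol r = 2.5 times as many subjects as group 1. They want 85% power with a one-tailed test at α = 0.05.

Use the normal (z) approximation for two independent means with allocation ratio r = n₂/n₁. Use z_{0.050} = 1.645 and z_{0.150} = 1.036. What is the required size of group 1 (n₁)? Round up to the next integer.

n₁ = (z_α + z_β)² · (σ₁² + σ₂²/r) / δ²
   = (1.645 + 1.036)² · (15² + 18²/2.5) / 4.3²
   = 7.1878 · (225 + 129.6) / 18.49
   = 7.1878 · 354.6 / 18.49
   = 137.85
Round up → n₁ = 138; n₂ = r·n₁ = 2.5 × 138 = 345.

n₁ = 138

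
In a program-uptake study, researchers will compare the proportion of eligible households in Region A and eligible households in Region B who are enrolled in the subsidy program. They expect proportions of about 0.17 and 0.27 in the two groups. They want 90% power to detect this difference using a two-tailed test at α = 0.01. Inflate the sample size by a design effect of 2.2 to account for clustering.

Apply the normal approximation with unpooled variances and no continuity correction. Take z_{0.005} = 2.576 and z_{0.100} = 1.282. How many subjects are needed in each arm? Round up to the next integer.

n = 1108 per group

n = (z_{α/2} + z_β)² · [p₁(1−p₁) + p₂(1−p₂)] / (p₁ − p₂)²
  = (2.576 + 1.282)² · (0.17·0.83 + 0.27·0.73) / (-0.10)²
  = (3.858)² · (0.1411 + 0.1971) / 0.0100
  = 14.8842 · 0.3382 / 0.0100
  = 503.38
Design effect: 2.2 × 503.38 = 1107.44.
Round up → n = 1108 per group.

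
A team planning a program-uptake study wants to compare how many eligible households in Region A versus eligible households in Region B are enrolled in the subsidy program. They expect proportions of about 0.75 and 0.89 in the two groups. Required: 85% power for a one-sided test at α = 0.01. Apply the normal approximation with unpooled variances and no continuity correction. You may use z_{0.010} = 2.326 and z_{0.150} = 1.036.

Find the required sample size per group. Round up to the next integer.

n = (z_α + z_β)² · [p₁(1−p₁) + p₂(1−p₂)] / (p₁ − p₂)²
  = (2.326 + 1.036)² · (0.75·0.25 + 0.89·0.11) / (-0.14)²
  = (3.362)² · (0.1875 + 0.0979) / 0.0196
  = 11.3030 · 0.2854 / 0.0196
  = 164.59
Round up → n = 165 per group.

n = 165 per group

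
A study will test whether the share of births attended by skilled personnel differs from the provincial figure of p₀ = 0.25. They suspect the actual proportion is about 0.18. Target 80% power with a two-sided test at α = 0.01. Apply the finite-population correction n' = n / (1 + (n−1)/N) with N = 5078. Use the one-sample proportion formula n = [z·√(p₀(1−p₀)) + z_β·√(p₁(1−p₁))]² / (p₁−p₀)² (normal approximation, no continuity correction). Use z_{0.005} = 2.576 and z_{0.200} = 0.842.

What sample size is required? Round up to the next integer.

n = 391

n = [z_{α/2}·√(p₀q₀) + z_β·√(p₁q₁)]² / (p₁ − p₀)²
  = [2.576·√(0.25·0.75) + 0.842·√(0.18·0.82)]² / (-0.07)²
  = [2.576·0.4330 + 0.842·0.3842]² / 0.0049
  = [1.4389]² / 0.0049
  = 422.55
Finite-population correction (N = 5078): 422.55 / (1 + (422.55 − 1)/5078) = 390.16.
Round up → n = 391.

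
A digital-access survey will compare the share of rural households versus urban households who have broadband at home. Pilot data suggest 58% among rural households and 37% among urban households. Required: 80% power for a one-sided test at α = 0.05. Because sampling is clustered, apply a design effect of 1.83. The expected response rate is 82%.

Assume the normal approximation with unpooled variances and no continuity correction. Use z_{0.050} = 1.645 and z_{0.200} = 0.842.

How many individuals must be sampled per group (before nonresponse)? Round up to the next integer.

n = 150 per group

n = (z_α + z_β)² · [p₁(1−p₁) + p₂(1−p₂)] / (p₁ − p₂)²
  = (1.645 + 0.842)² · (0.58·0.42 + 0.37·0.63) / (0.21)²
  = (2.487)² · (0.2436 + 0.2331) / 0.0441
  = 6.1852 · 0.4767 / 0.0441
  = 66.86
Design effect: 1.83 × 66.86 = 122.35.
Adjust for 82% response: 122.35 / 0.82 = 149.21.
Round up → n = 150 per group.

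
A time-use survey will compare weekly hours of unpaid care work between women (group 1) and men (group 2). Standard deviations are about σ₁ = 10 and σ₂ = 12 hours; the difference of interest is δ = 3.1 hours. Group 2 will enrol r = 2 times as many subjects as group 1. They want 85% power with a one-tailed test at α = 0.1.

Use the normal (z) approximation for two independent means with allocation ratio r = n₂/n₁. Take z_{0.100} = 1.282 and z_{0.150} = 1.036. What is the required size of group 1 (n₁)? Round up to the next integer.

n₁ = (z_α + z_β)² · (σ₁² + σ₂²/r) / δ²
   = (1.282 + 1.036)² · (10² + 12²/2) / 3.1²
   = 5.3731 · (100 + 72) / 9.61
   = 5.3731 · 172 / 9.61
   = 96.17
Round up → n₁ = 97; n₂ = r·n₁ = 2 × 97 = 194.

n₁ = 97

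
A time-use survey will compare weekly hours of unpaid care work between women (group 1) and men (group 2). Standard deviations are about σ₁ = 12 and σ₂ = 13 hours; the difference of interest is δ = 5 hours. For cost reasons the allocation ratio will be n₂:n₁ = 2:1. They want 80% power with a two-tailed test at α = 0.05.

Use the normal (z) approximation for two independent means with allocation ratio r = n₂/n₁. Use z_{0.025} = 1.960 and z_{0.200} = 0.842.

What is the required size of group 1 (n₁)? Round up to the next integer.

n₁ = (z_{α/2} + z_β)² · (σ₁² + σ₂²/r) / δ²
   = (1.960 + 0.842)² · (12² + 13²/2) / 5²
   = 7.8512 · (144 + 84.5) / 25
   = 7.8512 · 228.5 / 25
   = 71.76
Round up → n₁ = 72; n₂ = r·n₁ = 2 × 72 = 144.

n₁ = 72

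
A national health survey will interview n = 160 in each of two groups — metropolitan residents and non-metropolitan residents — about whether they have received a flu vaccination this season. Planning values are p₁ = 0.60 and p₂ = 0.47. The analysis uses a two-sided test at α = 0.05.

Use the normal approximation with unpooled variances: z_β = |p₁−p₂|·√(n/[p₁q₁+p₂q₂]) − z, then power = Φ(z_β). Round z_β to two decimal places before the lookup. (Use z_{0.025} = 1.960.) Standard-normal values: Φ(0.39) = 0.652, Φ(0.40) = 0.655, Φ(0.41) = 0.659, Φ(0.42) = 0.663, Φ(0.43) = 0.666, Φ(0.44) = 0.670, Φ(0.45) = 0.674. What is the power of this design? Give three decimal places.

z_β = |p₁−p₂|·√(n/[p₁q₁+p₂q₂]) − z_{α/2}
    = 0.13 · √(160/0.4891) − 1.960
    = 0.13 · 18.0868 − 1.960
    = 2.3513 − 1.960 = 0.3913 → 0.39
Power = Φ(0.39) = 0.652.

Power ≈ 0.652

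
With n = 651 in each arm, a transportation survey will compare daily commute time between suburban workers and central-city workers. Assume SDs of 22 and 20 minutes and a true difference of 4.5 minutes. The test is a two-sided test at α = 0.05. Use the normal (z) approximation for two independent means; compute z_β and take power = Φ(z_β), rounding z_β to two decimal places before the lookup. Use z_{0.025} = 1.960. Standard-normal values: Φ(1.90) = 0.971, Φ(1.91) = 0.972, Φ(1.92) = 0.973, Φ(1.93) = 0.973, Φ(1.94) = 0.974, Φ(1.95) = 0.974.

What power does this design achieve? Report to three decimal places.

Power ≈ 0.971

z_β = δ·√(n/(σ₁²+σ₂²)) − z_{α/2}
    = 4.5 · √(651/884) − 1.960
    = 4.5 · 0.85815 − 1.960
    = 3.8617 − 1.960 = 1.9017 → 1.90
Power = Φ(1.90) = 0.971.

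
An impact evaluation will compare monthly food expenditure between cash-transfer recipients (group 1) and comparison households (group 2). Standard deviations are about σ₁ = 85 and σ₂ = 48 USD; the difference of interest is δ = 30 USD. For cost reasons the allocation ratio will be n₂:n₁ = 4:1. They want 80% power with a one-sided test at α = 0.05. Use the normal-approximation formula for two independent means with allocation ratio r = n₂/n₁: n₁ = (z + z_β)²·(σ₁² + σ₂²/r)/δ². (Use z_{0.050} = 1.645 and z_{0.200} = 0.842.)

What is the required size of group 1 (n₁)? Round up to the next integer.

n₁ = 54

n₁ = (z_α + z_β)² · (σ₁² + σ₂²/r) / δ²
   = (1.645 + 0.842)² · (85² + 48²/4) / 30²
   = 6.1852 · (7225 + 576) / 900
   = 6.1852 · 7801 / 900
   = 53.61
Round up → n₁ = 54; n₂ = r·n₁ = 4 × 54 = 216.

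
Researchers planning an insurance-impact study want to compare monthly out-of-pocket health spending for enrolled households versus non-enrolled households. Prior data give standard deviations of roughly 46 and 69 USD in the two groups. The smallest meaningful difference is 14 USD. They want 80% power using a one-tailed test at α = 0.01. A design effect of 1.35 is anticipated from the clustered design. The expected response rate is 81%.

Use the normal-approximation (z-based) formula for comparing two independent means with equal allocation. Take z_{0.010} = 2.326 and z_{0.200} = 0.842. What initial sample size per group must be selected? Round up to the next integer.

n = 587 per group

n = (z_α + z_β)² · (σ₁² + σ₂²) / δ²
  = (2.326 + 0.842)² · (46² + 69² = 6877) / 14²
  = 10.0362 · 6877 / 196
  = 352.14
Design effect: 1.35 × 352.14 = 475.39.
Adjust for 81% response: 475.39 / 0.81 = 586.90.
Round up → n = 587 per group.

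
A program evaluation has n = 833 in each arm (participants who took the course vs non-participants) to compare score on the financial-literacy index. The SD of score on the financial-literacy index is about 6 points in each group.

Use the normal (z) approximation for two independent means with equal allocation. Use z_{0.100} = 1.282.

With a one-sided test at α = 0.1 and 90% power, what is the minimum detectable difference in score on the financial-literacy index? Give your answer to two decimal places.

δ = (z_α + z_β) · √((σ₁²+σ₂²)/n)
  = (1.282 + 1.282) · √(72/833)
  = 2.564 · √0.08643
  = 2.564 · 0.2940
  = 0.7538

Minimum detectable difference ≈ 0.75 points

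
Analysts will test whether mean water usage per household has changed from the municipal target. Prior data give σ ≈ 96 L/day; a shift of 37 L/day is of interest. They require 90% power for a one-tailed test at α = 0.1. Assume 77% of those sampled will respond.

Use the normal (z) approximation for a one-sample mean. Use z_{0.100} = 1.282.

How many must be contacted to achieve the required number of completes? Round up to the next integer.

n = 58

n = (z_α + z_β)² · σ² / δ²
  = (1.282 + 1.282)² · 96² / 37²
  = 6.5741 · 9216 / 1369
  = 44.26
Adjust for 77% response: 44.26 / 0.77 = 57.48.
Round up → n = 58.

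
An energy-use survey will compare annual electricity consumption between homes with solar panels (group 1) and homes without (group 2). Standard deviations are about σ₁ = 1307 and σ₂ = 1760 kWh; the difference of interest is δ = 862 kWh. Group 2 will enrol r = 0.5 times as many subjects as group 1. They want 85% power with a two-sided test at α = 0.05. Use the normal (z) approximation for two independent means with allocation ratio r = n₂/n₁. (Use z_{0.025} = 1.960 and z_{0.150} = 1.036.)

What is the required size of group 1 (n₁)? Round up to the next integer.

n₁ = (z_{α/2} + z_β)² · (σ₁² + σ₂²/r) / δ²
   = (1.960 + 1.036)² · (1307² + 1760²/0.5) / 862²
   = 8.9760 · (1708249 + 6195200) / 743044
   = 8.9760 · 7903449 / 743044
   = 95.47
Round up → n₁ = 96; n₂ = r·n₁ = 0.5 × 96 = 48.

n₁ = 96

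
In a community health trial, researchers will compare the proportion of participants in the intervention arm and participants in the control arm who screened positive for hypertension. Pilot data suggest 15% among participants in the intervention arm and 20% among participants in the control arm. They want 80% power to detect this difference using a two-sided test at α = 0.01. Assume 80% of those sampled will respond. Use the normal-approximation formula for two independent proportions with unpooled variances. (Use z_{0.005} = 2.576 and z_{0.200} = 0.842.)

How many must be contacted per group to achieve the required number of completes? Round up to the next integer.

n = (z_{α/2} + z_β)² · [p₁(1−p₁) + p₂(1−p₂)] / (p₁ − p₂)²
  = (2.576 + 0.842)² · (0.15·0.85 + 0.20·0.80) / (-0.05)²
  = (3.418)² · (0.1275 + 0.1600) / 0.0025
  = 11.6827 · 0.2875 / 0.0025
  = 1343.51
Adjust for 80% response: 1343.51 / 0.80 = 1679.39.
Round up → n = 1680 per group.

n = 1680 per group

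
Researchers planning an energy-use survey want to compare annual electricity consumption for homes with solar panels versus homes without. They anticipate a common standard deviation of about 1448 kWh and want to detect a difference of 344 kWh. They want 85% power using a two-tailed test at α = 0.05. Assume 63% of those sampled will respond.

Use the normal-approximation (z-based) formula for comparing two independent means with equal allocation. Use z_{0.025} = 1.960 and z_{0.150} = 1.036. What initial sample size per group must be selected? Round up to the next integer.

n = 505 per group

n = (z_{α/2} + z_β)² · (σ₁² + σ₂²) / δ²
  = (1.960 + 1.036)² · (2·1448² = 4193408) / 344²
  = 8.9760 · 4193408 / 118336
  = 318.08
Adjust for 63% response: 318.08 / 0.63 = 504.89.
Round up → n = 505 per group.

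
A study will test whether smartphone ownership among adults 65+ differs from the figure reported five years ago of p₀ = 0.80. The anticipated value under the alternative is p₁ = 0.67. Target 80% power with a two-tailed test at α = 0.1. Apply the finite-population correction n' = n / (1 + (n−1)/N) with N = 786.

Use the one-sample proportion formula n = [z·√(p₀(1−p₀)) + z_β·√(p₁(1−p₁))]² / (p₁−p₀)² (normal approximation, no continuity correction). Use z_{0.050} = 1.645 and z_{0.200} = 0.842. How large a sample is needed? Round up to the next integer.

n = 61

n = [z_{α/2}·√(p₀q₀) + z_β·√(p₁q₁)]² / (p₁ − p₀)²
  = [1.645·√(0.80·0.20) + 0.842·√(0.67·0.33)]² / (-0.13)²
  = [1.645·0.4000 + 0.842·0.4702]² / 0.0169
  = [1.0539]² / 0.0169
  = 65.72
Finite-population correction (N = 786): 65.72 / (1 + (65.72 − 1)/786) = 60.72.
Round up → n = 61.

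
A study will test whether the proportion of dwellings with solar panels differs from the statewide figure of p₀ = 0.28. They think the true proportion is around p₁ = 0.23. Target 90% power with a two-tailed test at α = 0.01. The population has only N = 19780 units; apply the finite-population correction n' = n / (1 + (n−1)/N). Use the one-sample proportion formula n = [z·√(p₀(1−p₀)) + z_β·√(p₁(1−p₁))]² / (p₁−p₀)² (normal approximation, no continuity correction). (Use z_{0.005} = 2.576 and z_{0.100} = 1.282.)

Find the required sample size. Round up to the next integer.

n = [z_{α/2}·√(p₀q₀) + z_β·√(p₁q₁)]² / (p₁ − p₀)²
  = [2.576·√(0.28·0.72) + 1.282·√(0.23·0.77)]² / (-0.05)²
  = [2.576·0.4490 + 1.282·0.4208]² / 0.0025
  = [1.6961]² / 0.0025
  = 1150.74
Finite-population correction (N = 19780): 1150.74 / (1 + (1150.74 − 1)/19780) = 1087.53.
Round up → n = 1088.

n = 1088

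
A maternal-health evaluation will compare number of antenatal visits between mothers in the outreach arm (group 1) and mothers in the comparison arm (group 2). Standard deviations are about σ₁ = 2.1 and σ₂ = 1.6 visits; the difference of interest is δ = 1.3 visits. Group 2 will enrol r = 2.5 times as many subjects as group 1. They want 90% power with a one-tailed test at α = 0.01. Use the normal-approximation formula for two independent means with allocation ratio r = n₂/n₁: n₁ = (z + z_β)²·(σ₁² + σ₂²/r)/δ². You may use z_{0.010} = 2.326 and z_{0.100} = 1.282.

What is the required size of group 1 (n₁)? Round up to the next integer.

n₁ = 42

n₁ = (z_α + z_β)² · (σ₁² + σ₂²/r) / δ²
   = (2.326 + 1.282)² · (2.1² + 1.6²/2.5) / 1.3²
   = 13.0177 · (4.41 + 1.024) / 1.69
   = 13.0177 · 5.434 / 1.69
   = 41.86
Round up → n₁ = 42; n₂ = r·n₁ = 2.5 × 42 = 105.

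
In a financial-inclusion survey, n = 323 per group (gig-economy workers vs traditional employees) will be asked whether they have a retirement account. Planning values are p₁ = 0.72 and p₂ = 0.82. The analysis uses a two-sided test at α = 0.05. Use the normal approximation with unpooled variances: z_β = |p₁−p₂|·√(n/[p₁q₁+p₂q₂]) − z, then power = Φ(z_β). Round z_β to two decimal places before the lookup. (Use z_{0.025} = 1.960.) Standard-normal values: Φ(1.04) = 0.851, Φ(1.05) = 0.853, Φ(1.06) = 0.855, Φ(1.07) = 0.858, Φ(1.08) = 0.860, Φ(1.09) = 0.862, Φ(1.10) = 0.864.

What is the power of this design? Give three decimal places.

z_β = |p₁−p₂|·√(n/[p₁q₁+p₂q₂]) − z_{α/2}
    = 0.10 · √(323/0.3492) − 1.960
    = 0.10 · 30.4133 − 1.960
    = 3.0413 − 1.960 = 1.0813 → 1.08
Power = Φ(1.08) = 0.860.

Power ≈ 0.860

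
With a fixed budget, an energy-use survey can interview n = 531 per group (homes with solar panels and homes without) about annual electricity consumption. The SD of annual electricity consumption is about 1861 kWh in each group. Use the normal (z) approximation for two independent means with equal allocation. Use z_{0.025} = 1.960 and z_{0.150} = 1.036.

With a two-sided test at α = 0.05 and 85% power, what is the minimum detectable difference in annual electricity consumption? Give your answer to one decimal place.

Minimum detectable difference ≈ 342.2 kWh

δ = (z_{α/2} + z_β) · √((σ₁²+σ₂²)/n)
  = (1.960 + 1.036) · √(6926642/531)
  = 2.996 · √13044.5
  = 2.996 · 114.2126
  = 342.1810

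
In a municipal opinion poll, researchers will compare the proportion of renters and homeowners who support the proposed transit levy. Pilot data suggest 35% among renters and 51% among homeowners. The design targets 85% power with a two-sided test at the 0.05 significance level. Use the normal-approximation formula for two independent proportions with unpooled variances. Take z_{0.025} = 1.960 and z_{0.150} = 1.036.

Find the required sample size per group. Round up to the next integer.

n = 168 per group

n = (z_{α/2} + z_β)² · [p₁(1−p₁) + p₂(1−p₂)] / (p₁ − p₂)²
  = (1.960 + 1.036)² · (0.35·0.65 + 0.51·0.49) / (-0.16)²
  = (2.996)² · (0.2275 + 0.2499) / 0.0256
  = 8.9760 · 0.4774 / 0.0256
  = 167.39
Round up → n = 168 per group.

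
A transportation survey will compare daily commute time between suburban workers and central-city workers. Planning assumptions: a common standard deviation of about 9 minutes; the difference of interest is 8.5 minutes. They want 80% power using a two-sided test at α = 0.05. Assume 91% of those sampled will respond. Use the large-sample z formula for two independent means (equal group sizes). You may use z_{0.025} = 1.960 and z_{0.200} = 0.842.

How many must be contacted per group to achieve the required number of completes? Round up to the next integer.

n = 20 per group

n = (z_{α/2} + z_β)² · (σ₁² + σ₂²) / δ²
  = (1.960 + 0.842)² · (2·9² = 162) / 8.5²
  = 7.8512 · 162 / 72.25
  = 17.60
Adjust for 91% response: 17.60 / 0.91 = 19.35.
Round up → n = 20 per group.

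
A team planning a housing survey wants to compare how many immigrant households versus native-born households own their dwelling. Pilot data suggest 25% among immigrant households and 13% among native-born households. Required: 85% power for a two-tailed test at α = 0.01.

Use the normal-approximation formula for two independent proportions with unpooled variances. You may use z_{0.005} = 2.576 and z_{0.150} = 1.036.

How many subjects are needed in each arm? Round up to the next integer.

n = (z_{α/2} + z_β)² · [p₁(1−p₁) + p₂(1−p₂)] / (p₁ − p₂)²
  = (2.576 + 1.036)² · (0.25·0.75 + 0.13·0.87) / (0.12)²
  = (3.612)² · (0.1875 + 0.1131) / 0.0144
  = 13.0465 · 0.3006 / 0.0144
  = 272.35
Round up → n = 273 per group.

n = 273 per group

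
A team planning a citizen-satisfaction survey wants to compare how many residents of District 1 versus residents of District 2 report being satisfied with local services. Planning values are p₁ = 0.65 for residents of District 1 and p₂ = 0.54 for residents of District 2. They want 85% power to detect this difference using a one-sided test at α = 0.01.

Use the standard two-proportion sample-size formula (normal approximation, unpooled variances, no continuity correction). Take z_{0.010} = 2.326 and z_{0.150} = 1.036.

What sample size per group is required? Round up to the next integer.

n = (z_α + z_β)² · [p₁(1−p₁) + p₂(1−p₂)] / (p₁ − p₂)²
  = (2.326 + 1.036)² · (0.65·0.35 + 0.54·0.46) / (0.11)²
  = (3.362)² · (0.2275 + 0.2484) / 0.0121
  = 11.3030 · 0.4759 / 0.0121
  = 444.56
Round up → n = 445 per group.

n = 445 per group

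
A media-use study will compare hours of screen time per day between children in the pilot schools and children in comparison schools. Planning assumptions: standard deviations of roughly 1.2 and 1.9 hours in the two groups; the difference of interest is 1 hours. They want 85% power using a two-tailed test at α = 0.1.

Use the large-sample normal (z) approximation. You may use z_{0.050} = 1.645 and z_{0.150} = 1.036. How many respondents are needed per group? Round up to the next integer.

n = (z_{α/2} + z_β)² · (σ₁² + σ₂²) / δ²
  = (1.645 + 1.036)² · (1.2² + 1.9² = 5.05) / 1²
  = 7.1878 · 5.05 / 1
  = 36.30
Round up → n = 37 per group.

n = 37 per group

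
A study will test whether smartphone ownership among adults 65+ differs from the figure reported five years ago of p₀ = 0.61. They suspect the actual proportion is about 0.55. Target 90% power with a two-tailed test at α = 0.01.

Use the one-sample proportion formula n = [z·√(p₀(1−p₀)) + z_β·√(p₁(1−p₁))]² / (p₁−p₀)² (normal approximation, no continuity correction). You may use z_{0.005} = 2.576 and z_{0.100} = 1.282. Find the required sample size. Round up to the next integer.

n = [z_{α/2}·√(p₀q₀) + z_β·√(p₁q₁)]² / (p₁ − p₀)²
  = [2.576·√(0.61·0.39) + 1.282·√(0.55·0.45)]² / (-0.06)²
  = [2.576·0.4877 + 1.282·0.4975]² / 0.0036
  = [1.8942]² / 0.0036
  = 996.70
Round up → n = 997.

n = 997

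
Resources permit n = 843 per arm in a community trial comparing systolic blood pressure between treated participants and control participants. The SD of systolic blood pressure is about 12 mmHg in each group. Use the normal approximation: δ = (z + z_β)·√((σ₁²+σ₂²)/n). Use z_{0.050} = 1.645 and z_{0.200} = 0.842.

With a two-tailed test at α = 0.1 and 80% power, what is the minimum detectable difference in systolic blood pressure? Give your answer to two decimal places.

δ = (z_{α/2} + z_β) · √((σ₁²+σ₂²)/n)
  = (1.645 + 0.842) · √(288/843)
  = 2.487 · √0.34164
  = 2.487 · 0.5845
  = 1.4536

Minimum detectable difference ≈ 1.45 mmHg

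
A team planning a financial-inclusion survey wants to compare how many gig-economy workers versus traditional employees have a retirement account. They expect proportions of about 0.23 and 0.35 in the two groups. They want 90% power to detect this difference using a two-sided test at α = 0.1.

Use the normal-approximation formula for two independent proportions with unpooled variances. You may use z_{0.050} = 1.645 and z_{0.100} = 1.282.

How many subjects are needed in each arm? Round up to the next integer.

n = (z_{α/2} + z_β)² · [p₁(1−p₁) + p₂(1−p₂)] / (p₁ − p₂)²
  = (1.645 + 1.282)² · (0.23·0.77 + 0.35·0.65) / (-0.12)²
  = (2.927)² · (0.1771 + 0.2275) / 0.0144
  = 8.5673 · 0.4046 / 0.0144
  = 240.72
Round up → n = 241 per group.

n = 241 per group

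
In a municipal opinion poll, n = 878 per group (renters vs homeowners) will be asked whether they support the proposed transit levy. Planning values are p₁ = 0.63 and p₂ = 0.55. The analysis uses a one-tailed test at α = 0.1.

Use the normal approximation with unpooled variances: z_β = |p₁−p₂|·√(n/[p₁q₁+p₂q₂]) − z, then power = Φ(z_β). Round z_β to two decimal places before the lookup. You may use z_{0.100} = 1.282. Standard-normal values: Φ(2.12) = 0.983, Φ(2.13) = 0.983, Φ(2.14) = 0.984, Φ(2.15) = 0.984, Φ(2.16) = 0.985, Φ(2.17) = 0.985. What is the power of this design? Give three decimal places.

Power ≈ 0.984

z_β = |p₁−p₂|·√(n/[p₁q₁+p₂q₂]) − z_α
    = 0.08 · √(878/0.4806) − 1.282
    = 0.08 · 42.7421 − 1.282
    = 3.4194 − 1.282 = 2.1374 → 2.14
Power = Φ(2.14) = 0.984.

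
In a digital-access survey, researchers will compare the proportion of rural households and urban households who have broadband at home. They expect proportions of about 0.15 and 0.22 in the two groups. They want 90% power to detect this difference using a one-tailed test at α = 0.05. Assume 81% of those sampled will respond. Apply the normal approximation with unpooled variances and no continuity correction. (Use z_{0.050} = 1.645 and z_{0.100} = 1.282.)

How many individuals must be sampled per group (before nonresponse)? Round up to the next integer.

n = 646 per group

n = (z_α + z_β)² · [p₁(1−p₁) + p₂(1−p₂)] / (p₁ − p₂)²
  = (1.645 + 1.282)² · (0.15·0.85 + 0.22·0.78) / (-0.07)²
  = (2.927)² · (0.1275 + 0.1716) / 0.0049
  = 8.5673 · 0.2991 / 0.0049
  = 522.96
Adjust for 81% response: 522.96 / 0.81 = 645.63.
Round up → n = 646 per group.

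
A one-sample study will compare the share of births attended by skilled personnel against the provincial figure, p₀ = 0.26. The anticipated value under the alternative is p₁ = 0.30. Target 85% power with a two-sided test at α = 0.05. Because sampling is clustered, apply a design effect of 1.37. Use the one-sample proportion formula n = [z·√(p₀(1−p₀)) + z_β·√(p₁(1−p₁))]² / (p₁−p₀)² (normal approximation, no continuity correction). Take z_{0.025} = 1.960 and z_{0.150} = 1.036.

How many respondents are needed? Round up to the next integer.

n = [z_{α/2}·√(p₀q₀) + z_β·√(p₁q₁)]² / (p₁ − p₀)²
  = [1.960·√(0.26·0.74) + 1.036·√(0.30·0.70)]² / (0.04)²
  = [1.960·0.4386 + 1.036·0.4583]² / 0.0016
  = [1.3345]² / 0.0016
  = 1113.02
Design effect: 1.37 × 1113.02 = 1524.84.
Round up → n = 1525.

n = 1525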